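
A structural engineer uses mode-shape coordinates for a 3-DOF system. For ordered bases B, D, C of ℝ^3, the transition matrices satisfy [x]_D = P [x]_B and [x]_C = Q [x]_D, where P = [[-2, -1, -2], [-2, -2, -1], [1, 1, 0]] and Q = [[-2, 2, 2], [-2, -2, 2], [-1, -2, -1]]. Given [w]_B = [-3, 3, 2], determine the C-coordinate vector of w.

Apply P to get D-coordinates [-1, -2, 0], then Q to get C-coordinates.
The result is [w]_C = [-2, 6, 5].

[-2, 6, 5]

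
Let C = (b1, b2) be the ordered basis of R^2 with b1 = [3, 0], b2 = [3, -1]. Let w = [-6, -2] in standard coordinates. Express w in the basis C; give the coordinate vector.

[-4, 2]

We seek scalars with c_1 b1 + c_2 b2 = w; equivalently solve M c = w where the columns of M are b1, b2.
System: 3c_1 + 3c_2 = -6, 0c_1 - c_2 = -2; solving gives c_1 = -4, c_2 = 2.
Check: -4b1 + 2b2 = [-6, -2].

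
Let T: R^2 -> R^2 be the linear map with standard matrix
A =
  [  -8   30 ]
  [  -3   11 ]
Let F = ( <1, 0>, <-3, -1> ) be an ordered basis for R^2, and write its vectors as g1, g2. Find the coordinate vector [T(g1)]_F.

Compute T(g1) = A g1 = <-8, -3> in standard coordinates.
Then write this in F-coordinates: solve for y in y_1 g1 + y_2 g2 = <-8, -3>.
This gives y = <1, 3>, which is column 1 of [T]_F.

<1, 3>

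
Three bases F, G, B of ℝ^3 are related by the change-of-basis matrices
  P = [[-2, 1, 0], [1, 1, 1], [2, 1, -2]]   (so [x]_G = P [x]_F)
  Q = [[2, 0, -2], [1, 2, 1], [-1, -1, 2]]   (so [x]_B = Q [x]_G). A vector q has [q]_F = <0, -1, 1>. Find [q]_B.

First [q]_G = P [q]_F = <-1, 0, -3>.
Then [q]_B = Q [q]_G = <4, -4, -5>.

<4, -4, -5>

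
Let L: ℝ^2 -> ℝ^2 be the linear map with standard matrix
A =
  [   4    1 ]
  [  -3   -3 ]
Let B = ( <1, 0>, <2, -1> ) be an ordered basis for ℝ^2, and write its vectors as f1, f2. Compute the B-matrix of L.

With P the matrix whose columns are f1, f2, [L]_B = P^(-1) A P.
Column by column: L(f1) = A f1 = <4, -3>; its B-coordinates <-2, 3> give column 1.
Continuing for each basis vector yields [L]_B = [[-2, 1], [3, 3]].

[[-2, 1], [3, 3]]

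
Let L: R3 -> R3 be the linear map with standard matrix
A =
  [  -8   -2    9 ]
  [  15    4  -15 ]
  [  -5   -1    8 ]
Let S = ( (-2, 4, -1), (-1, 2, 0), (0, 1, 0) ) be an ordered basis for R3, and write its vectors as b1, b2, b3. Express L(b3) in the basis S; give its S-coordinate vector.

(1, 0, 0)

Column 3 of [L]_S is the S-coordinate vector of L(b3).
In standard coordinates L(b3) = A b3 = (-2, 4, -1).
Converting to S: (-2, 4, -1) = b1 + 0·b2 + 0·b3, so the coordinate vector is (1, 0, 0).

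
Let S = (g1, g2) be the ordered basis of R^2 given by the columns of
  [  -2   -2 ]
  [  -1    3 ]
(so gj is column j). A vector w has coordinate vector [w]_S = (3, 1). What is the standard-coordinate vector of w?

By definition w = 3g1 + g2.
Summing componentwise gives (-8, 0).

(-8, 0)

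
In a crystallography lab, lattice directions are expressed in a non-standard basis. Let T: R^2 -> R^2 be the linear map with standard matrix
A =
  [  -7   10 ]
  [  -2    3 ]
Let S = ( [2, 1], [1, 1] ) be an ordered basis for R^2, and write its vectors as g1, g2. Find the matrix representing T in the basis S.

[[-3, 2], [2, -1]]

With P the matrix whose columns are g1, g2, [T]_S = P^(-1) A P.
Column by column: T(g1) = A g1 = [-4, -1]; its S-coordinates [-3, 2] give column 1.
Continuing for each basis vector yields [T]_S = [[-3, 2], [2, -1]].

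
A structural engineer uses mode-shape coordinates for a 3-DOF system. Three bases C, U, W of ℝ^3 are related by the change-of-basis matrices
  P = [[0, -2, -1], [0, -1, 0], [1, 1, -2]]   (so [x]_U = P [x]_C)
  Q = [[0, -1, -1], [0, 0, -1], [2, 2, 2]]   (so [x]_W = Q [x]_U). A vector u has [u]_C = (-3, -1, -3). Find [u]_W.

(-3, -2, 16)

First [u]_U = P [u]_C = (5, 1, 2).
Then [u]_W = Q [u]_U = (-3, -2, 16).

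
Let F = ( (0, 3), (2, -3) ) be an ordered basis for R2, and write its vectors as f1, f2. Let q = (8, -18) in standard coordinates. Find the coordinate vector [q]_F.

Write q = c_1 f1 + c_2 f2 and solve for the c_i.
System: 0c_1 + 2c_2 = 8, 3c_1 - 3c_2 = -18; solving gives c_1 = -2, c_2 = 4.
Check: -2f1 + 4f2 = (8, -18).

(-2, 4)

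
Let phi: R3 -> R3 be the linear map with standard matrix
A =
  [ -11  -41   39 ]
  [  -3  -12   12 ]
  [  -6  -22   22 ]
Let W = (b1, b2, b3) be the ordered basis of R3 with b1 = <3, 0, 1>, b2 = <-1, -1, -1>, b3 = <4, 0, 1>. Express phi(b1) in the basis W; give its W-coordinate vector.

Column 1 of [phi]_W is the W-coordinate vector of phi(b1).
In standard coordinates phi(b1) = A b1 = <6, 3, 4>.
Converting to W: <6, 3, 4> = b1 - 3b2 + 0·b3, so the coordinate vector is <1, -3, 0>.

<1, -3, 0>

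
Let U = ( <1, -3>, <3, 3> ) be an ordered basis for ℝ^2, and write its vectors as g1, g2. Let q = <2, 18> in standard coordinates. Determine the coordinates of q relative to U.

[q]_U is the unique c with M c = q, where M has columns g1, g2.
System: c_1 + 3c_2 = 2, -3c_1 + 3c_2 = 18; solving gives c_1 = -4, c_2 = 2.
Check: -4g1 + 2g2 = <2, 18>.

<-4, 2>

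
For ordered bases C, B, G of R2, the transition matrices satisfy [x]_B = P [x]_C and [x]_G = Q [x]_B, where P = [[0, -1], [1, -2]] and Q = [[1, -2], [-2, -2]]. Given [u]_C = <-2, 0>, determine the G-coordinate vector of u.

First [u]_B = P [u]_C = <0, -2>.
Then [u]_G = Q [u]_B = <4, 4>.

<4, 4>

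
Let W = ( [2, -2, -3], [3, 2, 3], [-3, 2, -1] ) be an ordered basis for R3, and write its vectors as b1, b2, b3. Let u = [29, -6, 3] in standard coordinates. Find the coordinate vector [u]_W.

[4, 4, -3]

We seek scalars with c_1 b1 + ... + c_3 b3 = u; equivalently solve M c = u where the columns of M are b1, ..., b3.
Row-reducing the augmented matrix [M | u] gives c = (4, 4, -3).
Check: 4b1 + 4b2 - 3b3 = [29, -6, 3].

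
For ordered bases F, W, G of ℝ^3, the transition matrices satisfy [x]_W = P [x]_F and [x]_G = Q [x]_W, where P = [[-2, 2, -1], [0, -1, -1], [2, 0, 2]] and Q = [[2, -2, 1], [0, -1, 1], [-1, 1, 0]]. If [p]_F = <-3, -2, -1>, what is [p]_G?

Apply P to get W-coordinates <3, 3, -8>, then Q to get G-coordinates.
The result is [p]_G = <-8, -11, 0>.

<-8, -11, 0>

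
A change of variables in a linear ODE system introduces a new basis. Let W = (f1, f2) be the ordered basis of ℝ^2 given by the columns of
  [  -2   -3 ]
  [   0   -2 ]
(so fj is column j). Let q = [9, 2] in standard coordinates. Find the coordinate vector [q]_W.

[-3, -1]

We seek scalars with c_1 f1 + c_2 f2 = q; equivalently solve M c = q where the columns of M are f1, f2.
System: -2c_1 - 3c_2 = 9, 0c_1 - 2c_2 = 2; solving gives c_1 = -3, c_2 = -1.
Check: -3f1 - f2 = [9, 2].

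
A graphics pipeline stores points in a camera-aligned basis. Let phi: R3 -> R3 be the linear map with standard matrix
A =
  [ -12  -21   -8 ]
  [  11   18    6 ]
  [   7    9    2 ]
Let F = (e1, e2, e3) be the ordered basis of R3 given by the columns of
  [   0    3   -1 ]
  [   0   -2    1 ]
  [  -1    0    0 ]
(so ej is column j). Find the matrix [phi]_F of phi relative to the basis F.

[[2, -3, -2], [2, 3, -2], [-2, 3, 3]]

The j-th column of [phi]_F is [phi(ej)]_F.
phi(e1) = A e1 = <8, -6, -2> = 2e1 + 2e2 - 2e3, so column 1 is <2, 2, -2>.
Repeating for e2, e3 and assembling the columns gives [[2, -3, -2], [2, 3, -2], [-2, 3, 3]].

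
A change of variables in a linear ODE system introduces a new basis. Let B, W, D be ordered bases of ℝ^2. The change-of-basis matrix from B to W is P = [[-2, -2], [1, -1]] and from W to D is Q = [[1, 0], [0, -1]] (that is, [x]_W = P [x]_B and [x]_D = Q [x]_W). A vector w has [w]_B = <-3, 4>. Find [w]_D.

First [w]_W = P [w]_B = <-2, -7>.
Then [w]_D = Q [w]_W = <-2, 7>.

<-2, 7>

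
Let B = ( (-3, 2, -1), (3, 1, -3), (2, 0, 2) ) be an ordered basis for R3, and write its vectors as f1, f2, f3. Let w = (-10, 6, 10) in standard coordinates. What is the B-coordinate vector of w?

Write w = c_1 f1 + ... + c_3 f3 and solve for the c_i.
Gaussian elimination on [M | w] yields c = (4, -2, 4).
Check: 4f1 - 2f2 + 4f3 = (-10, 6, 10).

(4, -2, 4)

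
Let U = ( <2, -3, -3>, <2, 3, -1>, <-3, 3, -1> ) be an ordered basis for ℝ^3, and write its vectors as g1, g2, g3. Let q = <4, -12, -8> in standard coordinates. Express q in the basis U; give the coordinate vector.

[q]_U is the unique c with M c = q, where M has columns g1, ..., g3.
Solving this 3x3 system gives c = (3, -1, 0).
Check: 3g1 - g2 + 0·g3 = <4, -12, -8>.

<3, -1, 0>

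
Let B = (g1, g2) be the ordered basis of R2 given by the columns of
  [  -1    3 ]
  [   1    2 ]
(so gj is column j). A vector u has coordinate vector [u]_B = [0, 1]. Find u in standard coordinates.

[3, 2]

u = M [u]_B, where M has columns g1, g2.
Carrying out the matrix-vector product, u = [3, 2].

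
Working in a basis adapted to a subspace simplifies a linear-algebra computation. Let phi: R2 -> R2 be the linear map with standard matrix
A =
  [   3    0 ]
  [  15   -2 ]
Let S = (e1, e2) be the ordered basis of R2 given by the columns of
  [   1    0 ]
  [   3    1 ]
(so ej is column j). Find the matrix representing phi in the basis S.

The j-th column of [phi]_S is [phi(ej)]_S.
phi(e1) = A e1 = <3, 9> = 3e1 + 0·e2, so column 1 is <3, 0>.
Repeating for e2 and assembling the columns gives [[3, 0], [0, -2]].

[[3, 0], [0, -2]]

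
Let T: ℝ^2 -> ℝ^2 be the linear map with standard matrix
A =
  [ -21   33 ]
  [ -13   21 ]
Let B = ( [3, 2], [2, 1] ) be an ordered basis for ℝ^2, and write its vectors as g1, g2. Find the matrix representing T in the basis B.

The j-th column of [T]_B is [T(gj)]_B.
T(g1) = A g1 = [3, 3] = 3g1 - 3g2, so column 1 is [3, -3].
Repeating for g2 and assembling the columns gives [[3, -1], [-3, -3]].

[[3, -1], [-3, -3]]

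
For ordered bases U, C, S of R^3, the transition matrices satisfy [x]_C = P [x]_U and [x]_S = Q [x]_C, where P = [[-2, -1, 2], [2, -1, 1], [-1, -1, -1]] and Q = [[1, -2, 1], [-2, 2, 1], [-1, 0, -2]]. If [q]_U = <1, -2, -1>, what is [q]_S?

Apply P to get C-coordinates <-2, 3, 2>, then Q to get S-coordinates.
The result is [q]_S = <-6, 12, -2>.

<-6, 12, -2>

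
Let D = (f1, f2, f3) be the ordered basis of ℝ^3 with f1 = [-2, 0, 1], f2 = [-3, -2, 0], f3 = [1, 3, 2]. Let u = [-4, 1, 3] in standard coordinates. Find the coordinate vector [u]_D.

We seek scalars with c_1 f1 + ... + c_3 f3 = u; equivalently solve M c = u where the columns of M are f1, ..., f3.
Solving this 3x3 system gives c = (1, 1, 1).
Check: f1 + f2 + f3 = [-4, 1, 3].

[1, 1, 1]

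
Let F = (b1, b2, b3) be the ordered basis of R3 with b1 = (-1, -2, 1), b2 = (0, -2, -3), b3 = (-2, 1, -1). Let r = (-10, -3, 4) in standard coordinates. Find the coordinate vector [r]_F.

Write r = c_1 b1 + ... + c_3 b3 and solve for the c_i.
Solving this 3x3 system gives c = (4, -1, 3).
Check: 4b1 - b2 + 3b3 = (-10, -3, 4).

(4, -1, 3)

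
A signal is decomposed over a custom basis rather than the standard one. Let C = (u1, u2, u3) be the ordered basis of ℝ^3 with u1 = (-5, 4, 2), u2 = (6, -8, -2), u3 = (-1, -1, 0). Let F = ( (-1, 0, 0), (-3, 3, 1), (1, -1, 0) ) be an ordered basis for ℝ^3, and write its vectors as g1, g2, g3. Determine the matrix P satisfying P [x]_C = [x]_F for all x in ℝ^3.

Take x = uj: its C-coordinates are the j-th standard unit vector, so P e_j — column j of P — equals [uj]_F.
u1 = g1 + 2g2 + 2g3, giving column 1 = (1, 2, 2); repeating for each j gives P = [[1, 2, 2], [2, -2, 0], [2, 2, 1]].

[[1, 2, 2], [2, -2, 0], [2, 2, 1]]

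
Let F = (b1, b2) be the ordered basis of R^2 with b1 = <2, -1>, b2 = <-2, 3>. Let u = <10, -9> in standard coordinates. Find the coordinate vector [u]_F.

[u]_F is the unique c with M c = u, where M has columns b1, b2.
System: 2c_1 - 2c_2 = 10, -c_1 + 3c_2 = -9; solving gives c_1 = 3, c_2 = -2.
Check: 3b1 - 2b2 = <10, -9>.

<3, -2>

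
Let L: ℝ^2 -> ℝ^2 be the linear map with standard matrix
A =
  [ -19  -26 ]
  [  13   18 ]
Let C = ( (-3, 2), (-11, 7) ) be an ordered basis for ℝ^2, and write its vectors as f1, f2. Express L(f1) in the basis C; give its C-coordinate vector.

(2, -1)

Compute L(f1) = A f1 = (5, -3) in standard coordinates.
Then write this in C-coordinates: solve for y in y_1 f1 + y_2 f2 = (5, -3).
This gives y = (2, -1), which is column 1 of [L]_C.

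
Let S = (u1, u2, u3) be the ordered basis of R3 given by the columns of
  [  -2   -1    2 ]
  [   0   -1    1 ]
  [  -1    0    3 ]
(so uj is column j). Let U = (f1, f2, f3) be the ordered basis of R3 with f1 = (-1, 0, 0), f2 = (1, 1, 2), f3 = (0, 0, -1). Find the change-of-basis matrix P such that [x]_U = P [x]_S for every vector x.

Let M have columns uj and N have columns fj. Then for every x, N [x]_U = x = M [x]_S, so P = N^(-1) M.
Since det N = 1, N^(-1) has integer entries; multiplying gives P = [[2, 0, -1], [0, -1, 1], [1, -2, -1]].

[[2, 0, -1], [0, -1, 1], [1, -2, -1]]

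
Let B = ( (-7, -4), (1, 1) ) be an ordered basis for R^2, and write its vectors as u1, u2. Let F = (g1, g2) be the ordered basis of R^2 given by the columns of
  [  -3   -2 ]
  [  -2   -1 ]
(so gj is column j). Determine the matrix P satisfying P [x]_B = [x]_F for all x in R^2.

Let M have columns uj and N have columns gj. Then for every x, N [x]_F = x = M [x]_B, so P = N^(-1) M.
Since det N = -1, N^(-1) has integer entries; multiplying gives P = [[1, -1], [2, 1]].

[[1, -1], [2, 1]]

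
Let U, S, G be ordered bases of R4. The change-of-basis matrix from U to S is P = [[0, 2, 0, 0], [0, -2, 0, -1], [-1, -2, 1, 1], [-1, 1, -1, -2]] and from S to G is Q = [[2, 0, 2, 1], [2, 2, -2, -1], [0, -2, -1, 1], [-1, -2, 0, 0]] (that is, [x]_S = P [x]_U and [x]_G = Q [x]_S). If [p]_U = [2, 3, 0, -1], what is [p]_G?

Composing the changes, [p]_G = Q P [p]_U.
Q P = [[-3, 1, 1, 0], [3, 3, -1, -2], [0, 7, -2, -1], [0, 2, 0, 2]]; applying this to [2, 3, 0, -1] gives [-3, 17, 22, 4].

[-3, 17, 22, 4]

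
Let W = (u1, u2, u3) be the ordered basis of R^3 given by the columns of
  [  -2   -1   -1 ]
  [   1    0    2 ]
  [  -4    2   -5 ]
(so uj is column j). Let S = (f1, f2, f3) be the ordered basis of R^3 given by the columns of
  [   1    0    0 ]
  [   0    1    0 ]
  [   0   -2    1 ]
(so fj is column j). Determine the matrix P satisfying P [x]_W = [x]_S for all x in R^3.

[[-2, -1, -1], [1, 0, 2], [-2, 2, -1]]

Take x = uj: its W-coordinates are the j-th standard unit vector, so P e_j — column j of P — equals [uj]_S.
u1 = -2f1 + f2 - 2f3, giving column 1 = (-2, 1, -2); repeating for each j gives P = [[-2, -1, -1], [1, 0, 2], [-2, 2, -1]].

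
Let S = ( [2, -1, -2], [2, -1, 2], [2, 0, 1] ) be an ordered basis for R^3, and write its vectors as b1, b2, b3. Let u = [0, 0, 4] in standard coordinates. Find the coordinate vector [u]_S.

[u]_S is the unique c with M c = u, where M has columns b1, ..., b3.
Row-reducing the augmented matrix [M | u] gives c = (-1, 1, 0).
Check: -b1 + b2 + 0·b3 = [0, 0, 4].

[-1, 1, 0]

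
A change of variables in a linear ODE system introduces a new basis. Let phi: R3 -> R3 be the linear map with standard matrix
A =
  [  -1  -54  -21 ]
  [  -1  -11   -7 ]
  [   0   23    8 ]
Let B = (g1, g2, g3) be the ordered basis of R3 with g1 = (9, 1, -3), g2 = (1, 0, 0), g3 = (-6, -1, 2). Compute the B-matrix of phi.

Let P have columns g1, ..., g3. Then [phi]_B = P^(-1) A P.
Here det P = 1, so P^(-1) is integer; computing A P first and then P^(-1)(A P) gives [[-1, 2, 1], [-3, -1, -3], [-2, 3, -2]].

[[-1, 2, 1], [-3, -1, -3], [-2, 3, -2]]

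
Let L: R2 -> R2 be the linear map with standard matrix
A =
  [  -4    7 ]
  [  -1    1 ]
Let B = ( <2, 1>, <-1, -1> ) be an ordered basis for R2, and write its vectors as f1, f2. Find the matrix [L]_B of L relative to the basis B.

The j-th column of [L]_B is [L(fj)]_B.
L(f1) = A f1 = <-1, -1> = 0·f1 + f2, so column 1 is <0, 1>.
Repeating for f2 and assembling the columns gives [[0, -3], [1, -3]].

[[0, -3], [1, -3]]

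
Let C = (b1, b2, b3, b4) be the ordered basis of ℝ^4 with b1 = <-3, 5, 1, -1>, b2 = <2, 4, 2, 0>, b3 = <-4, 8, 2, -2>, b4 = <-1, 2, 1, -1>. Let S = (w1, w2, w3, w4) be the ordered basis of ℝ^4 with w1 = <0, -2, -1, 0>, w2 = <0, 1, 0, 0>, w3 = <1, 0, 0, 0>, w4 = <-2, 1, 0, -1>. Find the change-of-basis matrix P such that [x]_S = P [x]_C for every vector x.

[[-1, -2, -2, -1], [2, 0, 2, -1], [-1, 2, 0, 1], [1, 0, 2, 1]]

Take x = bj: its C-coordinates are the j-th standard unit vector, so P e_j — column j of P — equals [bj]_S.
b1 = -w1 + 2w2 - w3 + w4, giving column 1 = <-1, 2, -1, 1>; repeating for each j gives P = [[-1, -2, -2, -1], [2, 0, 2, -1], [-1, 2, 0, 1], [1, 0, 2, 1]].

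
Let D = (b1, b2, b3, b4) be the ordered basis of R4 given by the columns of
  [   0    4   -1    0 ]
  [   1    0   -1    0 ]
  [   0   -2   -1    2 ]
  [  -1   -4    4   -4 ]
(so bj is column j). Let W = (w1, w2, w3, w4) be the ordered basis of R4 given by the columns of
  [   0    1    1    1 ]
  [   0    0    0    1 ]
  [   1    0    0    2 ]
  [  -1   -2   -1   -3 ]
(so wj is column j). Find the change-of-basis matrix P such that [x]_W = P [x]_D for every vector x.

Let M have columns bj and N have columns wj. Then for every x, N [x]_W = x = M [x]_D, so P = N^(-1) M.
Since det N = -1, N^(-1) has integer entries; multiplying gives P = [[-2, -2, 1, 2], [1, 2, -2, 2], [-2, 2, 2, -2], [1, 0, -1, 0]].

[[-2, -2, 1, 2], [1, 2, -2, 2], [-2, 2, 2, -2], [1, 0, -1, 0]]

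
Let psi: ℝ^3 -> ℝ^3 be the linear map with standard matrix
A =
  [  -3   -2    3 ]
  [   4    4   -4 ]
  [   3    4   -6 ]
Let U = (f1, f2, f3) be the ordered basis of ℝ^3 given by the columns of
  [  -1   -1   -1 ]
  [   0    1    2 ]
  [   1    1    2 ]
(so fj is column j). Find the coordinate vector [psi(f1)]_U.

(-1, -2, -3)

Compute psi(f1) = A f1 = (6, -8, -9) in standard coordinates.
Then write this in U-coordinates: solve for y in y_1 f1 + ... + y_3 f3 = (6, -8, -9).
This gives y = (-1, -2, -3), which is column 1 of [psi]_U.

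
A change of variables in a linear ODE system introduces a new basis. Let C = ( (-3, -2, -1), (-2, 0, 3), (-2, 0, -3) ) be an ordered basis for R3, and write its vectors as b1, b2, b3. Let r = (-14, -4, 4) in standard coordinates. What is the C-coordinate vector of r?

We seek scalars with c_1 b1 + ... + c_3 b3 = r; equivalently solve M c = r where the columns of M are b1, ..., b3.
Gaussian elimination on [M | r] yields c = (2, 3, 1).
Check: 2b1 + 3b2 + b3 = (-14, -4, 4).

(2, 3, 1)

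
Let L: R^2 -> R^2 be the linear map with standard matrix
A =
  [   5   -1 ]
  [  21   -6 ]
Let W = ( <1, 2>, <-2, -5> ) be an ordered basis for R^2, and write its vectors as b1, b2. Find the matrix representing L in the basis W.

[[-3, -1], [-3, 2]]

With P the matrix whose columns are b1, b2, [L]_W = P^(-1) A P.
Column by column: L(b1) = A b1 = <3, 9>; its W-coordinates <-3, -3> give column 1.
Continuing for each basis vector yields [L]_W = [[-3, -1], [-3, 2]].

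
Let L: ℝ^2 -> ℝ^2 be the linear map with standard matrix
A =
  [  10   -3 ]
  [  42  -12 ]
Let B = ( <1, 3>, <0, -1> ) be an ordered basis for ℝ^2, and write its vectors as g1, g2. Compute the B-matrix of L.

The j-th column of [L]_B is [L(gj)]_B.
L(g1) = A g1 = <1, 6> = g1 - 3g2, so column 1 is <1, -3>.
Repeating for g2 and assembling the columns gives [[1, 3], [-3, -3]].

[[1, 3], [-3, -3]]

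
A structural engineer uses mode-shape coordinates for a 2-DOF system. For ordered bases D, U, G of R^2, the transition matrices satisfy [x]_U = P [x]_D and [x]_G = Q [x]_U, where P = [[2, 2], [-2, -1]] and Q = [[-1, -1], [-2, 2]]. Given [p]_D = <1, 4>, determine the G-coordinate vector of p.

<-4, -32>

Apply P to get U-coordinates <10, -6>, then Q to get G-coordinates.
The result is [p]_G = <-4, -32>.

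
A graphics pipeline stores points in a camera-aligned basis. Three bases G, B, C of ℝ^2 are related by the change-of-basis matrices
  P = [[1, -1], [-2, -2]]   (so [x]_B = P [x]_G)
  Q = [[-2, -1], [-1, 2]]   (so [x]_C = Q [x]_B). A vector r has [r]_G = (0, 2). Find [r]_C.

(8, -6)

First [r]_B = P [r]_G = (-2, -4).
Then [r]_C = Q [r]_B = (8, -6).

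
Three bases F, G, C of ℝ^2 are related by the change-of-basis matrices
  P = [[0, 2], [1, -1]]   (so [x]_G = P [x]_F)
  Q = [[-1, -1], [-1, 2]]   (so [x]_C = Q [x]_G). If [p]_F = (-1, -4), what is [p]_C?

First [p]_G = P [p]_F = (-8, 3).
Then [p]_C = Q [p]_G = (5, 14).

(5, 14)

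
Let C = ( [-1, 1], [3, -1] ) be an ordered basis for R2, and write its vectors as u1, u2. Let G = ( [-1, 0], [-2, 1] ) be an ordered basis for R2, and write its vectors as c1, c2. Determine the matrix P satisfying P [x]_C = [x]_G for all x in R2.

[[-1, -1], [1, -1]]

Column j of P is [uj]_G, since P maps C-coordinates to G-coordinates.
Expressing u1 in G: u1 = -c1 + c2, so column 1 of P is [-1, 1].
Doing the same for each uj gives P = [[-1, -1], [1, -1]].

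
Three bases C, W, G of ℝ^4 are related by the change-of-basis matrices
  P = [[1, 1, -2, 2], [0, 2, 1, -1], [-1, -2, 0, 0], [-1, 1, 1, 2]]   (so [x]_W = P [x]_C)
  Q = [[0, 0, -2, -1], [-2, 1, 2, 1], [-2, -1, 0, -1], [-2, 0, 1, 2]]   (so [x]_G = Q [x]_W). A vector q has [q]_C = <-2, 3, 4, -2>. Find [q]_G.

Composing the changes, [q]_G = Q P [q]_C.
Q P = [[3, 3, -1, -2], [-5, -3, 6, -3], [-1, -5, 2, -5], [-5, -2, 6, 0]]; applying this to <-2, 3, 4, -2> gives <3, 31, 5, 28>.

<3, 31, 5, 28>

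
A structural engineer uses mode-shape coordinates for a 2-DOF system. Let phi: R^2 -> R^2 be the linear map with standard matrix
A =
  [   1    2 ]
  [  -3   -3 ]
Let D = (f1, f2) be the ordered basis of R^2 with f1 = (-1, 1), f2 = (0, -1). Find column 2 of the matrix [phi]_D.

(2, -1)

Compute phi(f2) = A f2 = (-2, 3) in standard coordinates.
Then write this in D-coordinates: solve for y in y_1 f1 + y_2 f2 = (-2, 3).
This gives y = (2, -1), which is column 2 of [phi]_D.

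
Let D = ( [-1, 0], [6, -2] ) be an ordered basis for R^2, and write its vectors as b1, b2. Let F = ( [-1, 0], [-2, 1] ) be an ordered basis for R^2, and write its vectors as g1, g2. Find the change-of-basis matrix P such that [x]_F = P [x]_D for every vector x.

[[1, -2], [0, -2]]

Let M have columns bj and N have columns gj. Then for every x, N [x]_F = x = M [x]_D, so P = N^(-1) M.
Since det N = -1, N^(-1) has integer entries; multiplying gives P = [[1, -2], [0, -2]].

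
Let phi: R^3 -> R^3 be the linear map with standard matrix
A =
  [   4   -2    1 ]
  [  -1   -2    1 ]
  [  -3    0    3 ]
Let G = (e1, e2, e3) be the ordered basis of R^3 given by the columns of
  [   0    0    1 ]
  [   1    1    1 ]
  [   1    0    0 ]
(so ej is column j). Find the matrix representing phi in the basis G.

With P the matrix whose columns are e1, ..., e3, [phi]_G = P^(-1) A P.
Column by column: phi(e1) = A e1 = (-1, -1, 3); its G-coordinates (3, -3, -1) give column 1.
Continuing for each basis vector yields [phi]_G = [[3, 0, -3], [-3, 0, -2], [-1, -2, 2]].

[[3, 0, -3], [-3, 0, -2], [-1, -2, 2]]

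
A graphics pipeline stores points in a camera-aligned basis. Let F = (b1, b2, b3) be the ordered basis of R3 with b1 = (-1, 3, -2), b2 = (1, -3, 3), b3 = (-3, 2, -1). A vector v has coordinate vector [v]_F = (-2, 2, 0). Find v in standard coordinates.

The coordinates say v = -2b1 + 2b2 + 0·b3; adding the scaled basis vectors gives (4, -12, 10).

(4, -12, 10)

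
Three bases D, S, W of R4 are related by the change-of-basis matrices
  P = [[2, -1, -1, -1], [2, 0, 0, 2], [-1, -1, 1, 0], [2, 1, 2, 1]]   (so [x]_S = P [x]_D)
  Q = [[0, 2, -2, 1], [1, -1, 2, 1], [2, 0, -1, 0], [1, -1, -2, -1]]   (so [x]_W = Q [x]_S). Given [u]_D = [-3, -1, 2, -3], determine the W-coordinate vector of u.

Apply P to get S-coordinates [-4, -12, 6, -6], then Q to get W-coordinates.
The result is [u]_W = [-42, 14, -14, 2].

[-42, 14, -14, 2]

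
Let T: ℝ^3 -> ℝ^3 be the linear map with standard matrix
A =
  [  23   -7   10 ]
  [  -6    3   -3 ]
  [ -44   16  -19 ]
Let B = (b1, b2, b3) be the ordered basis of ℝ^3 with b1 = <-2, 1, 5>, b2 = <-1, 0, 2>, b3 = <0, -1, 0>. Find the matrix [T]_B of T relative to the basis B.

[[3, 0, -2], [-3, 3, -3], [3, 0, 1]]

Let P have columns b1, ..., b3. Then [T]_B = P^(-1) A P.
Here det P = 1, so P^(-1) is integer; computing A P first and then P^(-1)(A P) gives [[3, 0, -2], [-3, 3, -3], [3, 0, 1]].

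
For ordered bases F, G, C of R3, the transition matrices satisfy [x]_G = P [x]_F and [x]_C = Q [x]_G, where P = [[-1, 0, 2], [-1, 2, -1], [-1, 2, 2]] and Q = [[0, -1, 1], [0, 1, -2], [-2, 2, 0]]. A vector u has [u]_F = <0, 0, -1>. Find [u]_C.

<-3, 5, 6>

First [u]_G = P [u]_F = <-2, 1, -2>.
Then [u]_C = Q [u]_G = <-3, 5, 6>.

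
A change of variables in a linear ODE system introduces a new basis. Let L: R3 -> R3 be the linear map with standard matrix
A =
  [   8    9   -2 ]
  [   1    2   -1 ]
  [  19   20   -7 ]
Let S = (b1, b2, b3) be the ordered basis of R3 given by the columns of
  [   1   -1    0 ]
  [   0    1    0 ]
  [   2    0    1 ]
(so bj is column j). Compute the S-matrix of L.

The j-th column of [L]_S is [L(bj)]_S.
L(b1) = A b1 = [4, -1, 5] = 3b1 - b2 - b3, so column 1 is [3, -1, -1].
Repeating for b2, b3 and assembling the columns gives [[3, 2, -3], [-1, 1, -1], [-1, -3, -1]].

[[3, 2, -3], [-1, 1, -1], [-1, -3, -1]]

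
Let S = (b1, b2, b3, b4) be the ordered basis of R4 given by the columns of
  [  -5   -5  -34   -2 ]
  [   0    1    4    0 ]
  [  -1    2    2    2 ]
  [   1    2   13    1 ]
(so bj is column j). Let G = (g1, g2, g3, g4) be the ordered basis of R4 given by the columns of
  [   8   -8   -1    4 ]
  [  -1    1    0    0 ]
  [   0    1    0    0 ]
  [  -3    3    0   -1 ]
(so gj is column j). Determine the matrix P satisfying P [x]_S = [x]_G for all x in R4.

[[-1, 1, -2, 2], [-1, 2, 2, 2], [1, 1, -2, -2], [-1, 1, -1, -1]]

Take x = bj: its S-coordinates are the j-th standard unit vector, so P e_j — column j of P — equals [bj]_G.
b1 = -g1 - g2 + g3 - g4, giving column 1 = <-1, -1, 1, -1>; repeating for each j gives P = [[-1, 1, -2, 2], [-1, 2, 2, 2], [1, 1, -2, -2], [-1, 1, -1, -1]].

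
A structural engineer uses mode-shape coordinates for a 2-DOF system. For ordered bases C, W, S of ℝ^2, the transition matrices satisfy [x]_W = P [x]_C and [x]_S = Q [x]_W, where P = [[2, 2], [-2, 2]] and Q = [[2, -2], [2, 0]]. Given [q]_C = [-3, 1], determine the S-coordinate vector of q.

Apply P to get W-coordinates [-4, 8], then Q to get S-coordinates.
The result is [q]_S = [-24, -8].

[-24, -8]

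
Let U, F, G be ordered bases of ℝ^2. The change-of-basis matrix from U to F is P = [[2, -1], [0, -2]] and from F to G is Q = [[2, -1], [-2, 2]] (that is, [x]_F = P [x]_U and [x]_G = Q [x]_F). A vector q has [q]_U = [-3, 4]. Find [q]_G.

First [q]_F = P [q]_U = [-10, -8].
Then [q]_G = Q [q]_F = [-12, 4].

[-12, 4]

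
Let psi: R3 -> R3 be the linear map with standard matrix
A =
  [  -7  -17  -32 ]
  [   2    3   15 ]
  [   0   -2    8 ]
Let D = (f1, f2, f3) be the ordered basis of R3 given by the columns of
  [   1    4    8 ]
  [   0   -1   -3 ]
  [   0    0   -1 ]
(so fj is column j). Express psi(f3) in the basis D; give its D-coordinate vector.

Compute psi(f3) = A f3 = <27, -8, -2> in standard coordinates.
Then write this in D-coordinates: solve for y in y_1 f1 + ... + y_3 f3 = <27, -8, -2>.
This gives y = <3, 2, 2>, which is column 3 of [psi]_D.

<3, 2, 2>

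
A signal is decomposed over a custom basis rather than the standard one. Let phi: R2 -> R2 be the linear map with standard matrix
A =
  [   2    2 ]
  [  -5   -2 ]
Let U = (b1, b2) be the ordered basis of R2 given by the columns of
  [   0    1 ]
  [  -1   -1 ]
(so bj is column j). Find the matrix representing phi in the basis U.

[[0, 3], [-2, 0]]

The j-th column of [phi]_U is [phi(bj)]_U.
phi(b1) = A b1 = <-2, 2> = 0·b1 - 2b2, so column 1 is <0, -2>.
Repeating for b2 and assembling the columns gives [[0, 3], [-2, 0]].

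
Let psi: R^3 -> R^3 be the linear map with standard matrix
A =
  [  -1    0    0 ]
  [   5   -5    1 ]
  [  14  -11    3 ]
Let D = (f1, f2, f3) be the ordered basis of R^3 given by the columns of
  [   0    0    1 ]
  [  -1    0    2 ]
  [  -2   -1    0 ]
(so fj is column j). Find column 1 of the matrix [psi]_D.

Column 1 of [psi]_D is the D-coordinate vector of psi(f1).
In standard coordinates psi(f1) = A f1 = <0, 3, 5>.
Converting to D: <0, 3, 5> = -3f1 + f2 + 0·f3, so the coordinate vector is <-3, 1, 0>.

<-3, 1, 0>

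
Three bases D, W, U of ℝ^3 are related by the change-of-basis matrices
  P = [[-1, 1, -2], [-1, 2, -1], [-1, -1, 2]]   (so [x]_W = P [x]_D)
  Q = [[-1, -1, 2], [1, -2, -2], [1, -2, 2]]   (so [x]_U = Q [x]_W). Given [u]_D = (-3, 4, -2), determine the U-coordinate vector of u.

Composing the changes, [u]_U = Q P [u]_D.
Q P = [[0, -5, 7], [3, -1, -4], [-1, -5, 4]]; applying this to (-3, 4, -2) gives (-34, -5, -25).

(-34, -5, -25)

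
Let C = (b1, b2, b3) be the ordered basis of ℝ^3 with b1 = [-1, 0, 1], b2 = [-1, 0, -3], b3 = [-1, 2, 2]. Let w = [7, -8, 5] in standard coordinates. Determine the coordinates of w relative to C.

[1, -4, -4]

Write w = c_1 b1 + ... + c_3 b3 and solve for the c_i.
Gaussian elimination on [M | w] yields c = (1, -4, -4).
Check: b1 - 4b2 - 4b3 = [7, -8, 5].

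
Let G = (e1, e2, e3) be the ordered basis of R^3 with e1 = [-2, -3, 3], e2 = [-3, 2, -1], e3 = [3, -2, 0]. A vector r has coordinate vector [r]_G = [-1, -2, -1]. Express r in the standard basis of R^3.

The coordinates say r = -e1 - 2e2 - e3; adding the scaled basis vectors gives [5, 1, -1].

[5, 1, -1]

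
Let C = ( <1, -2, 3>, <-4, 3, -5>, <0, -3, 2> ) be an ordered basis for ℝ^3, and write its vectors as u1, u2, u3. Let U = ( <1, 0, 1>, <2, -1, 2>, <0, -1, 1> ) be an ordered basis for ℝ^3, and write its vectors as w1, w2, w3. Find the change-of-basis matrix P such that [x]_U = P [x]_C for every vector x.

[[1, 0, -2], [0, -2, 1], [2, -1, 2]]

Column j of P is [uj]_U, since P maps C-coordinates to U-coordinates.
Expressing u1 in U: u1 = w1 + 0·w2 + 2w3, so column 1 of P is <1, 0, 2>.
Doing the same for each uj gives P = [[1, 0, -2], [0, -2, 1], [2, -1, 2]].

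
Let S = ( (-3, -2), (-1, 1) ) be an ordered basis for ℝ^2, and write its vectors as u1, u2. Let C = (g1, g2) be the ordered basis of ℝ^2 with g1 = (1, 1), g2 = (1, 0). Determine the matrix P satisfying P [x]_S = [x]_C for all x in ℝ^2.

[[-2, 1], [-1, -2]]

Column j of P is [uj]_C, since P maps S-coordinates to C-coordinates.
Expressing u1 in C: u1 = -2g1 - g2, so column 1 of P is (-2, -1).
Doing the same for each uj gives P = [[-2, 1], [-1, -2]].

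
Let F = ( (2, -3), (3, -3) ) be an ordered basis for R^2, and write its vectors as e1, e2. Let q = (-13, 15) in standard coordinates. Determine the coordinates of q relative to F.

We seek scalars with c_1 e1 + c_2 e2 = q; equivalently solve M c = q where the columns of M are e1, e2.
System: 2c_1 + 3c_2 = -13, -3c_1 - 3c_2 = 15; solving gives c_1 = -2, c_2 = -3.
Check: -2e1 - 3e2 = (-13, 15).

(-2, -3)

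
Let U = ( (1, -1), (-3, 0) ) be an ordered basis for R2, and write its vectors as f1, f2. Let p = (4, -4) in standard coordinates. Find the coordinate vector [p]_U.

(4, 0)

We seek scalars with c_1 f1 + c_2 f2 = p; equivalently solve M c = p where the columns of M are f1, f2.
System: c_1 - 3c_2 = 4, -c_1 + 0c_2 = -4; solving gives c_1 = 4, c_2 = 0.
Check: 4f1 + 0·f2 = (4, -4).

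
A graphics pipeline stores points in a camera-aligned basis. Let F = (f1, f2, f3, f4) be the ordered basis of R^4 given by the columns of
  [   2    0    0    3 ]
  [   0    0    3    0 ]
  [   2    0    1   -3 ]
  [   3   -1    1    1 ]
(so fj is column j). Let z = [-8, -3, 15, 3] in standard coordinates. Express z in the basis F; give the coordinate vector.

[2, -2, -1, -4]

We seek scalars with c_1 f1 + ... + c_4 f4 = z; equivalently solve M c = z where the columns of M are f1, ..., f4.
Row-reducing the augmented matrix [M | z] gives c = (2, -2, -1, -4).
Check: 2f1 - 2f2 - f3 - 4f4 = [-8, -3, 15, 3].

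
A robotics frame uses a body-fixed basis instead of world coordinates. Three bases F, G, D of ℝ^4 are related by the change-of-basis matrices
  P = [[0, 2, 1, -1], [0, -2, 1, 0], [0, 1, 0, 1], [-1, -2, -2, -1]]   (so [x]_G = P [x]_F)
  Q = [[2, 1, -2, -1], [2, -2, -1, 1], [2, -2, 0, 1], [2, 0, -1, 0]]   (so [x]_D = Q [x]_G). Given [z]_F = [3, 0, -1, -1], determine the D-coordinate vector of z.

[1, 3, 2, 1]

Composing the changes, [z]_D = Q P [z]_F.
Q P = [[1, 2, 5, -3], [-1, 5, -2, -4], [-1, 6, -2, -3], [0, 3, 2, -3]]; applying this to [3, 0, -1, -1] gives [1, 3, 2, 1].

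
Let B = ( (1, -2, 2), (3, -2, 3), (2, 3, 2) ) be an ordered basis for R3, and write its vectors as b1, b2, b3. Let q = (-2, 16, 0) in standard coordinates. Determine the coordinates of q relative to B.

(2, -4, 4)

[q]_B is the unique c with M c = q, where M has columns b1, ..., b3.
Gaussian elimination on [M | q] yields c = (2, -4, 4).
Check: 2b1 - 4b2 + 4b3 = (-2, 16, 0).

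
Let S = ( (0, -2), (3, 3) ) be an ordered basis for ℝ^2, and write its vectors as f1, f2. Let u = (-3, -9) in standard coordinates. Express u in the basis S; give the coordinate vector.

(3, -1)

[u]_S is the unique c with M c = u, where M has columns f1, f2.
System: 0c_1 + 3c_2 = -3, -2c_1 + 3c_2 = -9; solving gives c_1 = 3, c_2 = -1.
Check: 3f1 - f2 = (-3, -9).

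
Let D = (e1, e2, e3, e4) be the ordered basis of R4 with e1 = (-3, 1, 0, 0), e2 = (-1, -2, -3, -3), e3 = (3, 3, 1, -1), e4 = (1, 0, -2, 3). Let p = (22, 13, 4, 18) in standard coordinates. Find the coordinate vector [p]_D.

We seek scalars with c_1 e1 + ... + c_4 e4 = p; equivalently solve M c = p where the columns of M are e1, ..., e4.
Gaussian elimination on [M | p] yields c = (-2, -3, 3, 4).
Check: -2e1 - 3e2 + 3e3 + 4e4 = (22, 13, 4, 18).

(-2, -3, 3, 4)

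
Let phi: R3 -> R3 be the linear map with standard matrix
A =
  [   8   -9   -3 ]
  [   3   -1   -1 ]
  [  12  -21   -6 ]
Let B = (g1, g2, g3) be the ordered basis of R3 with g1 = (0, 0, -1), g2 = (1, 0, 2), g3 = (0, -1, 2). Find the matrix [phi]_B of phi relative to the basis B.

[[-2, 2, -1], [3, 2, 3], [-1, -1, 1]]

With P the matrix whose columns are g1, ..., g3, [phi]_B = P^(-1) A P.
Column by column: phi(g1) = A g1 = (3, 1, 6); its B-coordinates (-2, 3, -1) give column 1.
Continuing for each basis vector yields [phi]_B = [[-2, 2, -1], [3, 2, 3], [-1, -1, 1]].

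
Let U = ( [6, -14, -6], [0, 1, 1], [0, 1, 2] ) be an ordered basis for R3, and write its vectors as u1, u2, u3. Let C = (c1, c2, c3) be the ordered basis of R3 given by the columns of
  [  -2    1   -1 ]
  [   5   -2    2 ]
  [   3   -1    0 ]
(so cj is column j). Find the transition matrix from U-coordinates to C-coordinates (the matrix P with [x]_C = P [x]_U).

[[-2, 1, 1], [0, 2, 1], [-2, 0, -1]]

Let M have columns uj and N have columns cj. Then for every x, N [x]_C = x = M [x]_U, so P = N^(-1) M.
Since det N = 1, N^(-1) has integer entries; multiplying gives P = [[-2, 1, 1], [0, 2, 1], [-2, 0, -1]].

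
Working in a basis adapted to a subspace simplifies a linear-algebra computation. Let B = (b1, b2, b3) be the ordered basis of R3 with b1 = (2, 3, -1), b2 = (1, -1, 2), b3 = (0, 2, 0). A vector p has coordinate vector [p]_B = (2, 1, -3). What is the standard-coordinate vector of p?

The coordinates say p = 2b1 + b2 - 3b3; adding the scaled basis vectors gives (5, -1, 0).

(5, -1, 0)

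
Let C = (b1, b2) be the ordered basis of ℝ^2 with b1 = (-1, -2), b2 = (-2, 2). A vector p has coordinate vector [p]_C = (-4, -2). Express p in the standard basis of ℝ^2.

p = M [p]_C, where M has columns b1, b2.
Carrying out the matrix-vector product, p = (8, 4).

(8, 4)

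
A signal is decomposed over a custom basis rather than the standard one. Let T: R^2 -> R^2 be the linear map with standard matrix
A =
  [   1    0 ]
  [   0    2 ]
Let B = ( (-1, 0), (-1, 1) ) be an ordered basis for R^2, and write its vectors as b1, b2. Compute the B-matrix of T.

The j-th column of [T]_B is [T(bj)]_B.
T(b1) = A b1 = (-1, 0) = b1 + 0·b2, so column 1 is (1, 0).
Repeating for b2 and assembling the columns gives [[1, -1], [0, 2]].

[[1, -1], [0, 2]]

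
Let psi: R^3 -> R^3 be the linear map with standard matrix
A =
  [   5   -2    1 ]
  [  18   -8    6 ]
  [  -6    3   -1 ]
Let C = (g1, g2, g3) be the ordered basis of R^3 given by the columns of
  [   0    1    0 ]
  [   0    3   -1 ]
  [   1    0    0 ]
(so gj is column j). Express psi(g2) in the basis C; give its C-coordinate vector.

Column 2 of [psi]_C is the C-coordinate vector of psi(g2).
In standard coordinates psi(g2) = A g2 = <-1, -6, 3>.
Converting to C: <-1, -6, 3> = 3g1 - g2 + 3g3, so the coordinate vector is <3, -1, 3>.

<3, -1, 3>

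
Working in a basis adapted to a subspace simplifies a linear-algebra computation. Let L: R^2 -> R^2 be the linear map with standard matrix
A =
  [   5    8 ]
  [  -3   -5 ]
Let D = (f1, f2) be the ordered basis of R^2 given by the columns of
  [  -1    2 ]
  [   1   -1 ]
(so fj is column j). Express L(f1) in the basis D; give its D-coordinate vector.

Column 1 of [L]_D is the D-coordinate vector of L(f1).
In standard coordinates L(f1) = A f1 = <3, -2>.
Converting to D: <3, -2> = -f1 + f2, so the coordinate vector is <-1, 1>.

<-1, 1>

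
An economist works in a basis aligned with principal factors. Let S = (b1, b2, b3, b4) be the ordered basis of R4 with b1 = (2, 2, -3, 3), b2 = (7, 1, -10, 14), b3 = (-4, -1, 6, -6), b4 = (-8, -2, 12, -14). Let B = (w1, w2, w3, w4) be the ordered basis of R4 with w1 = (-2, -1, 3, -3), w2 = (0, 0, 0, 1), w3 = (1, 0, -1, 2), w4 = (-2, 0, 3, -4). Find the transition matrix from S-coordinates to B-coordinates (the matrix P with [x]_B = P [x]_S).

[[-2, -1, 1, 2], [1, 1, 1, 0], [0, 1, 0, 0], [1, -2, 1, 2]]

Column j of P is [bj]_B, since P maps S-coordinates to B-coordinates.
Expressing b1 in B: b1 = -2w1 + w2 + 0·w3 + w4, so column 1 of P is (-2, 1, 0, 1).
Doing the same for each bj gives P = [[-2, -1, 1, 2], [1, 1, 1, 0], [0, 1, 0, 0], [1, -2, 1, 2]].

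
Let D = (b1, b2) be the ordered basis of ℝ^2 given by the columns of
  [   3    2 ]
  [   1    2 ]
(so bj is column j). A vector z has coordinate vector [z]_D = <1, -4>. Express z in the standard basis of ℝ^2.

The coordinates say z = b1 - 4b2; adding the scaled basis vectors gives <-5, -7>.

<-5, -7>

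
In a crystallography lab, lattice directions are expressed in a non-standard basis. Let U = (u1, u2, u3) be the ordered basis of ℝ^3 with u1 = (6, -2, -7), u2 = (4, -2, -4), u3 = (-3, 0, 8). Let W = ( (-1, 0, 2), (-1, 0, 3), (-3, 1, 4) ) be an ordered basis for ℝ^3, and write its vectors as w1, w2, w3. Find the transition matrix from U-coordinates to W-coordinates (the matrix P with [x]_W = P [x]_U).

[[-1, 2, 1], [1, 0, 2], [-2, -2, 0]]

Take x = uj: its U-coordinates are the j-th standard unit vector, so P e_j — column j of P — equals [uj]_W.
u1 = -w1 + w2 - 2w3, giving column 1 = (-1, 1, -2); repeating for each j gives P = [[-1, 2, 1], [1, 0, 2], [-2, -2, 0]].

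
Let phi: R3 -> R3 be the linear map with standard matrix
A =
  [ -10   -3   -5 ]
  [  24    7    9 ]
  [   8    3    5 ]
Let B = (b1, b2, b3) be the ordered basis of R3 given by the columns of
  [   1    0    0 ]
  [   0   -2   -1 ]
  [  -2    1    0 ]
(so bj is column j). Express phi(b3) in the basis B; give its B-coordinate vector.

Column 3 of [phi]_B is the B-coordinate vector of phi(b3).
In standard coordinates phi(b3) = A b3 = <3, -7, -3>.
Converting to B: <3, -7, -3> = 3b1 + 3b2 + b3, so the coordinate vector is <3, 3, 1>.

<3, 3, 1>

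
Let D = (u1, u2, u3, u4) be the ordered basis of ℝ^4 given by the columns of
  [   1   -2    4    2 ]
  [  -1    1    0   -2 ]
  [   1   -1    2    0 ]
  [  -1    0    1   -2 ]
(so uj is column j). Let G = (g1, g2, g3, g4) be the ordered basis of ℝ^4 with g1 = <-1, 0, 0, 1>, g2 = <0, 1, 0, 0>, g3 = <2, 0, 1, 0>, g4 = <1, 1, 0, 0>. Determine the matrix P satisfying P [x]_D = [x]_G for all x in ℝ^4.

[[-1, 0, 1, -2], [1, 1, -1, -2], [1, -1, 2, 0], [-2, 0, 1, 0]]

Column j of P is [uj]_G, since P maps D-coordinates to G-coordinates.
Expressing u1 in G: u1 = -g1 + g2 + g3 - 2g4, so column 1 of P is <-1, 1, 1, -2>.
Doing the same for each uj gives P = [[-1, 0, 1, -2], [1, 1, -1, -2], [1, -1, 2, 0], [-2, 0, 1, 0]].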